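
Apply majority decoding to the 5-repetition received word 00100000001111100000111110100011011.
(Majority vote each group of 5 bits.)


Groups: 00100, 00000, 11111, 00000, 11111, 01000, 11011
Majority votes: 0010101

0010101


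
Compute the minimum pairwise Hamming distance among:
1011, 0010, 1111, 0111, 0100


Comparing all pairs, minimum distance: 1
Can detect 0 errors, correct 0 errors

1


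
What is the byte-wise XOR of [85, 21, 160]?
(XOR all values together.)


XOR chain: 85 ^ 21 ^ 160 = 224

224


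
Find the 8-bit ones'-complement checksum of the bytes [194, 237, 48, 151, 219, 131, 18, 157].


Sum = 1155 mod 256 = 131
Complement = 124

124


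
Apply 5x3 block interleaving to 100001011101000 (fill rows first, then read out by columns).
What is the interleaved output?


Matrix:
  100
  001
  011
  101
  000
Read columns: 100100010001110

100100010001110


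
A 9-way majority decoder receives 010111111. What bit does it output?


Ones: 7 out of 9
Threshold: 5

1 (7/9 voted 1)


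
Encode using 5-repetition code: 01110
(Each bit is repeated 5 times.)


Each bit -> 5 copies

0000011111111111111100000


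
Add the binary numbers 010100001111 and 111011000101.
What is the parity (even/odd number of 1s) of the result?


010100001111 = 1295
111011000101 = 3781
Sum = 5076 = 1001111010100
1s count = 7

odd parity (7 ones in 1001111010100)


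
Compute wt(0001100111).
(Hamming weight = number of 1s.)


Counting 1s in 0001100111

5


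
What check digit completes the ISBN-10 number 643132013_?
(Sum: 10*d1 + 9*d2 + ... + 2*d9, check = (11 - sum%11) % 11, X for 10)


Weighted sum: 164
164 mod 11 = 10

Check digit: 1


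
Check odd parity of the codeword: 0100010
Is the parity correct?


Number of 1s: 2

No, parity error (2 ones)


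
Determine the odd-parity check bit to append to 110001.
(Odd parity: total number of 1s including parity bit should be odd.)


Number of 1s in data: 3
Parity bit: 0

0


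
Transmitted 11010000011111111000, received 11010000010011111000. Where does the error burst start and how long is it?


XOR: 00000000001100000000

Burst at position 10, length 2


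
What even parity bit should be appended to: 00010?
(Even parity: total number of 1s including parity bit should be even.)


Number of 1s in data: 1
Parity bit: 1

1


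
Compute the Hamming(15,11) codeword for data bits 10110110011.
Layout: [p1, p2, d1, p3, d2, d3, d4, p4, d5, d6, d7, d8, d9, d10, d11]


Parity bits: p1=0, p2=1, p3=0, p4=0

011001100110011


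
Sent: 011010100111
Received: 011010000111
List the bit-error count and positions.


XOR: 000000100000

1 error(s) at position(s): 6


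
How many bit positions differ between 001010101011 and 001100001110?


XOR: 000110100101
Count of 1s: 5

5


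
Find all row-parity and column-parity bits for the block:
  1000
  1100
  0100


Row parities: 101
Column parities: 0000

Row P: 101, Col P: 0000, Corner: 0


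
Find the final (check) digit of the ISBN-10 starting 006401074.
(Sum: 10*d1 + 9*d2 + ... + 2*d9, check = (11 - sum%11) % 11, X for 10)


Weighted sum: 110
110 mod 11 = 0

Check digit: 0


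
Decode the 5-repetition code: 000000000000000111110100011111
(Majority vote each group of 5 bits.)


Groups: 00000, 00000, 00000, 11111, 01000, 11111
Majority votes: 000101

000101


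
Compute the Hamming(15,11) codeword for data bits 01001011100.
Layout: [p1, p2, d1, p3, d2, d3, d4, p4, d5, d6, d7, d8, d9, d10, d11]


Parity bits: p1=0, p2=1, p3=1, p4=0

010110001011100


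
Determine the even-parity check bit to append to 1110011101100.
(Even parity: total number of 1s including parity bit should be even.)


Number of 1s in data: 8
Parity bit: 0

0


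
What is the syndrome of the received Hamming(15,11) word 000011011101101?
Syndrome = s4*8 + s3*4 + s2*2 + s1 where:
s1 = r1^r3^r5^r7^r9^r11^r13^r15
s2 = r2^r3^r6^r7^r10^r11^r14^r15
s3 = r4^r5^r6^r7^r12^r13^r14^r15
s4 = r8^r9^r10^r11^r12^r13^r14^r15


s1=0, s2=1, s3=1, s4=0

Syndrome = 6 (error at position 6)


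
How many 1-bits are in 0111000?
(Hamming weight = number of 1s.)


Counting 1s in 0111000

3


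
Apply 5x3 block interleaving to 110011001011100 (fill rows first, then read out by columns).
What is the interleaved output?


Matrix:
  110
  011
  001
  011
  100
Read columns: 100011101001110

100011101001110


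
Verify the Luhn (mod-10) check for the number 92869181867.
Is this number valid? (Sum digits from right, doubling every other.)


Luhn sum = 63
63 mod 10 = 3

Invalid (Luhn sum mod 10 = 3)


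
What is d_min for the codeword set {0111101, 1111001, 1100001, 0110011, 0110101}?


Comparing all pairs, minimum distance: 1
Can detect 0 errors, correct 0 errors

1


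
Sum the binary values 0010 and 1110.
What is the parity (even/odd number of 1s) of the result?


0010 = 2
1110 = 14
Sum = 16 = 10000
1s count = 1

odd parity (1 ones in 10000)


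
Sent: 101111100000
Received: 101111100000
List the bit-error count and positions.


XOR: 000000000000

0 errors (received matches sent)


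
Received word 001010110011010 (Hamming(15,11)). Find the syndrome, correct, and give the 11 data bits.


Syndrome = 0: no error detected

Data: 11010011010 (no errors)


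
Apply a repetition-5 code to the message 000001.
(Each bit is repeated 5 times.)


Each bit -> 5 copies

000000000000000000000000011111


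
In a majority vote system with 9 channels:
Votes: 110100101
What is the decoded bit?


Ones: 5 out of 9
Threshold: 5

1 (5/9 voted 1)


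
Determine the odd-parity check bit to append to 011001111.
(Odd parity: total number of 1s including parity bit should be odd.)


Number of 1s in data: 6
Parity bit: 1

1


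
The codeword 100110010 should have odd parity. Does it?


Number of 1s: 4

No, parity error (4 ones)


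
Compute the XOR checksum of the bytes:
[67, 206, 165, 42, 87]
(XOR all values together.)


XOR chain: 67 ^ 206 ^ 165 ^ 42 ^ 87 = 85

85


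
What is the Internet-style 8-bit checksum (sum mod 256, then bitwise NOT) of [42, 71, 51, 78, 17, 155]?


Sum = 414 mod 256 = 158
Complement = 97

97


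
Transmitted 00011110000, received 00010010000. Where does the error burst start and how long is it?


XOR: 00001100000

Burst at position 4, length 2


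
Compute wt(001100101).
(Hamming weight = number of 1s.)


Counting 1s in 001100101

4


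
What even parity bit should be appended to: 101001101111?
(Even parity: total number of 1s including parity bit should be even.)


Number of 1s in data: 8
Parity bit: 0

0


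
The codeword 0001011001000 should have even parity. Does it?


Number of 1s: 4

Yes, parity is correct (4 ones)


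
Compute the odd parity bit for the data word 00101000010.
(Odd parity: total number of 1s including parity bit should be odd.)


Number of 1s in data: 3
Parity bit: 0

0


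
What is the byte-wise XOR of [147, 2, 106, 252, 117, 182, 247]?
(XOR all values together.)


XOR chain: 147 ^ 2 ^ 106 ^ 252 ^ 117 ^ 182 ^ 247 = 51

51


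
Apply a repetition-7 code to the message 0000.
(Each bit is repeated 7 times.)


Each bit -> 7 copies

0000000000000000000000000000


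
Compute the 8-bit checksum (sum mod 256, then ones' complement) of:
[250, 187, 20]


Sum = 457 mod 256 = 201
Complement = 54

54


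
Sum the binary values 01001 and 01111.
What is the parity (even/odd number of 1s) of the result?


01001 = 9
01111 = 15
Sum = 24 = 11000
1s count = 2

even parity (2 ones in 11000)


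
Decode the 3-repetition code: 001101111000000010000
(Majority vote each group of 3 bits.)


Groups: 001, 101, 111, 000, 000, 010, 000
Majority votes: 0110000

0110000


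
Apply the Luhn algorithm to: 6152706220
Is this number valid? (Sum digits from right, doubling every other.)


Luhn sum = 21
21 mod 10 = 1

Invalid (Luhn sum mod 10 = 1)


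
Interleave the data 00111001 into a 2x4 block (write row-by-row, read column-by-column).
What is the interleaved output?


Matrix:
  0011
  1001
Read columns: 01001011

01001011


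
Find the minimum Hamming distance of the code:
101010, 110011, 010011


Comparing all pairs, minimum distance: 1
Can detect 0 errors, correct 0 errors

1


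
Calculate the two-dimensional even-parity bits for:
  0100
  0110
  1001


Row parities: 100
Column parities: 1011

Row P: 100, Col P: 1011, Corner: 1


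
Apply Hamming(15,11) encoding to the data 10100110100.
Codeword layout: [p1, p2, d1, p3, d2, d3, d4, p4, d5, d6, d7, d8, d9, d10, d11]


Parity bits: p1=1, p2=0, p3=0, p4=1

101001010110100


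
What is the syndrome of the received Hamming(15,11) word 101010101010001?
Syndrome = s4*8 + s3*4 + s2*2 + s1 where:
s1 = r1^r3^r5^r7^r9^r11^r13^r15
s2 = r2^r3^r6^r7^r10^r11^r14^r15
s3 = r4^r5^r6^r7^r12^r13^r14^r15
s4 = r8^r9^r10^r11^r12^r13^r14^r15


s1=1, s2=0, s3=1, s4=1

Syndrome = 13 (error at position 13)


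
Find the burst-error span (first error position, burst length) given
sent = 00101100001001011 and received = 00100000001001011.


XOR: 00001100000000000

Burst at position 4, length 2


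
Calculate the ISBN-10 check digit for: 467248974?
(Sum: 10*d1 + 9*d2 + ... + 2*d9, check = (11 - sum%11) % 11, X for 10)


Weighted sum: 293
293 mod 11 = 7

Check digit: 4


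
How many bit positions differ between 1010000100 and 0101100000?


XOR: 1111100100
Count of 1s: 6

6


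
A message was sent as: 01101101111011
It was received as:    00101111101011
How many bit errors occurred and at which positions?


XOR: 01000010010000

3 error(s) at position(s): 1, 6, 9


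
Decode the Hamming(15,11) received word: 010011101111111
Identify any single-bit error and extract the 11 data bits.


Syndrome = 14: error at position 14

Data: 01111111101 (corrected bit 14)


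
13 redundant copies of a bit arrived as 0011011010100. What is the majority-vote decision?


Ones: 6 out of 13
Threshold: 7

0 (6/13 voted 1)


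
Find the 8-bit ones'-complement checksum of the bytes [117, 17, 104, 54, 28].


Sum = 320 mod 256 = 64
Complement = 191

191


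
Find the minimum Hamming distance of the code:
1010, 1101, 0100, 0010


Comparing all pairs, minimum distance: 1
Can detect 0 errors, correct 0 errors

1


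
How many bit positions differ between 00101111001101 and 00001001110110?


XOR: 00100110111011
Count of 1s: 8

8


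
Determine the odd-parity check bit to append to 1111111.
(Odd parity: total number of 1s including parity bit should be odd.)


Number of 1s in data: 7
Parity bit: 0

0


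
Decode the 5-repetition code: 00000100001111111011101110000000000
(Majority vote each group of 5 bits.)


Groups: 00000, 10000, 11111, 11011, 10111, 00000, 00000
Majority votes: 0011100

0011100


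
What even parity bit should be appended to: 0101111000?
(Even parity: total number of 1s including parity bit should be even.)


Number of 1s in data: 5
Parity bit: 1

1


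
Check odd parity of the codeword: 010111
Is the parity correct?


Number of 1s: 4

No, parity error (4 ones)


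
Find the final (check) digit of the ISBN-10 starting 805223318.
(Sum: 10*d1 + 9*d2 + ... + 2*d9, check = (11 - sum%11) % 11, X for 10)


Weighted sum: 192
192 mod 11 = 5

Check digit: 6


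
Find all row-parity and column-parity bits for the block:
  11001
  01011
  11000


Row parities: 110
Column parities: 01010

Row P: 110, Col P: 01010, Corner: 0


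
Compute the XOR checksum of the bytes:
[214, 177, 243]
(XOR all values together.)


XOR chain: 214 ^ 177 ^ 243 = 148

148


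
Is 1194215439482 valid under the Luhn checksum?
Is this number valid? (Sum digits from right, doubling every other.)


Luhn sum = 62
62 mod 10 = 2

Invalid (Luhn sum mod 10 = 2)


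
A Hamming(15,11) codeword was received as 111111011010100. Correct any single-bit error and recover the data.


Syndrome = 0: no error detected

Data: 11101010100 (no errors)


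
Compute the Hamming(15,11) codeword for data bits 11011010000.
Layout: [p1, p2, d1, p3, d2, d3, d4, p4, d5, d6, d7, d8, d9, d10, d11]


Parity bits: p1=1, p2=1, p3=0, p4=0

111010101010000


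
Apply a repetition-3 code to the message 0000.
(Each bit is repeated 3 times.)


Each bit -> 3 copies

000000000000


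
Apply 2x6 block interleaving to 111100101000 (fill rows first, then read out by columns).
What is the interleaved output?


Matrix:
  111100
  101000
Read columns: 111011100000

111011100000


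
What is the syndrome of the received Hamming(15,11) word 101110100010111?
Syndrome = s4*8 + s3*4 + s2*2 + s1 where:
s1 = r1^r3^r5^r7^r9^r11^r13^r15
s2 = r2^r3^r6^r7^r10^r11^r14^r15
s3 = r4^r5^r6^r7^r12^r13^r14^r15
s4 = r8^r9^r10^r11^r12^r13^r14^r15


s1=1, s2=1, s3=0, s4=0

Syndrome = 3 (error at position 3)


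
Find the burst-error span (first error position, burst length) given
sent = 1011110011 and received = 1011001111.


XOR: 0000111100

Burst at position 4, length 4


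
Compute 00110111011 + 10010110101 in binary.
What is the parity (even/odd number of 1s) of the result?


00110111011 = 443
10010110101 = 1205
Sum = 1648 = 11001110000
1s count = 5

odd parity (5 ones in 11001110000)


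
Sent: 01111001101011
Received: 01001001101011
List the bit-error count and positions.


XOR: 00110000000000

2 error(s) at position(s): 2, 3


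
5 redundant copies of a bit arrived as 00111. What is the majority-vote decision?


Ones: 3 out of 5
Threshold: 3

1 (3/5 voted 1)


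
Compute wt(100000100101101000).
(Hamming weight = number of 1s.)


Counting 1s in 100000100101101000

6


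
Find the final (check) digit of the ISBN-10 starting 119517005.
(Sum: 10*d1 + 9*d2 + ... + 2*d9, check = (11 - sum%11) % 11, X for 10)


Weighted sum: 177
177 mod 11 = 1

Check digit: X


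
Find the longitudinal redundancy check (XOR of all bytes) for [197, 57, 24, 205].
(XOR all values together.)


XOR chain: 197 ^ 57 ^ 24 ^ 205 = 41

41


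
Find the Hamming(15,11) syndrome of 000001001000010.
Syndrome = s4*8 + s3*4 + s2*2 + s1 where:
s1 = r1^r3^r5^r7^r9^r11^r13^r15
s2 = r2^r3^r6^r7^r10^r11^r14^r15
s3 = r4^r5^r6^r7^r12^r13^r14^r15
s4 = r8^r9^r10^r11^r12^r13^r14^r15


s1=1, s2=0, s3=0, s4=0

Syndrome = 1 (error at position 1)


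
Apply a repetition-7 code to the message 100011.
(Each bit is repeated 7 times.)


Each bit -> 7 copies

111111100000000000000000000011111111111111


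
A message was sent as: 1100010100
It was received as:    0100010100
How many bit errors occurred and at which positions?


XOR: 1000000000

1 error(s) at position(s): 0


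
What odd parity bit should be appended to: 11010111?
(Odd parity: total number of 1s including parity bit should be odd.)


Number of 1s in data: 6
Parity bit: 1

1


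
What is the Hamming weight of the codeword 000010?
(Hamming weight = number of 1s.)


Counting 1s in 000010

1


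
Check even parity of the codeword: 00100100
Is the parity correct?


Number of 1s: 2

Yes, parity is correct (2 ones)


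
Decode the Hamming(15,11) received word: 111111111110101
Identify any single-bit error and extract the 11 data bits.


Syndrome = 2: error at position 2

Data: 11111110101 (corrected bit 2)


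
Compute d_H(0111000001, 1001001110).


XOR: 1110001111
Count of 1s: 7

7


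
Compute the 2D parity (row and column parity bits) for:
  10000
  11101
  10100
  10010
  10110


Row parities: 10001
Column parities: 11101

Row P: 10001, Col P: 11101, Corner: 0


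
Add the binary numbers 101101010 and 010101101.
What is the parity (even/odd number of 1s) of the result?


101101010 = 362
010101101 = 173
Sum = 535 = 1000010111
1s count = 5

odd parity (5 ones in 1000010111)


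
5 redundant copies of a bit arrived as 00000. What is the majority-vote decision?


Ones: 0 out of 5
Threshold: 3

0 (0/5 voted 1)


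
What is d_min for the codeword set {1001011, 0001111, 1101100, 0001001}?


Comparing all pairs, minimum distance: 2
Can detect 1 errors, correct 0 errors

2


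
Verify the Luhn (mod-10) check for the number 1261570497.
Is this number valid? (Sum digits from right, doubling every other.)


Luhn sum = 36
36 mod 10 = 6

Invalid (Luhn sum mod 10 = 6)


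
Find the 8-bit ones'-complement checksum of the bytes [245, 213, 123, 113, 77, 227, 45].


Sum = 1043 mod 256 = 19
Complement = 236

236


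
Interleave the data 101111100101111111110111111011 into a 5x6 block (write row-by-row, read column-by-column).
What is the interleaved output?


Matrix:
  101111
  100101
  111111
  110111
  111011
Read columns: 111110011110101111101011111111

111110011110101111101011111111


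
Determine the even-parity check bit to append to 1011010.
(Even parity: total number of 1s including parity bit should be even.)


Number of 1s in data: 4
Parity bit: 0

0


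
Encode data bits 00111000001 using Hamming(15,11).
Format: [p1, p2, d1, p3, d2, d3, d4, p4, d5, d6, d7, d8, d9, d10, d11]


Parity bits: p1=1, p2=1, p3=1, p4=0

110101101000001


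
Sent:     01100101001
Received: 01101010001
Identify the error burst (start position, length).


XOR: 00001111000

Burst at position 4, length 4


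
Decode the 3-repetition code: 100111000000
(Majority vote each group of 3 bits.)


Groups: 100, 111, 000, 000
Majority votes: 0100

0100


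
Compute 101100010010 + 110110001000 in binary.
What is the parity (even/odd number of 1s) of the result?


101100010010 = 2834
110110001000 = 3464
Sum = 6298 = 1100010011010
1s count = 6

even parity (6 ones in 1100010011010)


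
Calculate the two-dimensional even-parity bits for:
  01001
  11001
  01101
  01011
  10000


Row parities: 01111
Column parities: 00110

Row P: 01111, Col P: 00110, Corner: 0


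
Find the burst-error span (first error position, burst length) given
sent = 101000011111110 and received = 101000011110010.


XOR: 000000000001100

Burst at position 11, length 2


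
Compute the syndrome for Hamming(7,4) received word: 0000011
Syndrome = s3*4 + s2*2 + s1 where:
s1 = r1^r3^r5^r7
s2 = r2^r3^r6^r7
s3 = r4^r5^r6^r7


s1=1, s2=0, s3=0

Syndrome = 1 (error at position 1)


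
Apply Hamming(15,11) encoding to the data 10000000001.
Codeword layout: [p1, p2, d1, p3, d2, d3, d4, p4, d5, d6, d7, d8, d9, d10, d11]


Parity bits: p1=0, p2=0, p3=1, p4=1

001100010000001


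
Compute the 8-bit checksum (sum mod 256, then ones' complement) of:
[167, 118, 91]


Sum = 376 mod 256 = 120
Complement = 135

135


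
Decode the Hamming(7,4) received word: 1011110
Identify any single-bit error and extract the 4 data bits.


Syndrome = 5: error at position 5

Data: 1010 (corrected bit 5)


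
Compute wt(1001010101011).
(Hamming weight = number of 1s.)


Counting 1s in 1001010101011

7


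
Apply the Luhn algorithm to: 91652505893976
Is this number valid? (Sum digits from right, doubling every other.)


Luhn sum = 74
74 mod 10 = 4

Invalid (Luhn sum mod 10 = 4)


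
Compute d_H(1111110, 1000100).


XOR: 0111010
Count of 1s: 4

4


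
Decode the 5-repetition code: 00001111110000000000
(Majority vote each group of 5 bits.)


Groups: 00001, 11111, 00000, 00000
Majority votes: 0100

0100


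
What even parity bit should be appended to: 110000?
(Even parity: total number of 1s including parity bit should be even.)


Number of 1s in data: 2
Parity bit: 0

0


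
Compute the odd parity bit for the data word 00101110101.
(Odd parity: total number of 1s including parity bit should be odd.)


Number of 1s in data: 6
Parity bit: 1

1


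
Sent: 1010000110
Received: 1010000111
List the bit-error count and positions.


XOR: 0000000001

1 error(s) at position(s): 9


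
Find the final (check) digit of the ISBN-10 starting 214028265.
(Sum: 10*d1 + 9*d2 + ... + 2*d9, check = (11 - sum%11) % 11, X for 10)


Weighted sum: 149
149 mod 11 = 6

Check digit: 5


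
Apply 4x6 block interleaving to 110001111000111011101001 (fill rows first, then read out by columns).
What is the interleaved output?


Matrix:
  110001
  111000
  111011
  101001
Read columns: 111111100111000000101011

111111100111000000101011


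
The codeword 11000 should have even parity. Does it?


Number of 1s: 2

Yes, parity is correct (2 ones)


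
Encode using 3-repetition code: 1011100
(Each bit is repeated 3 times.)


Each bit -> 3 copies

111000111111111000000


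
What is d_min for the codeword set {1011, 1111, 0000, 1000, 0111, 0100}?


Comparing all pairs, minimum distance: 1
Can detect 0 errors, correct 0 errors

1


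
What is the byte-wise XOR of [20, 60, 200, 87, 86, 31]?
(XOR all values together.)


XOR chain: 20 ^ 60 ^ 200 ^ 87 ^ 86 ^ 31 = 254

254


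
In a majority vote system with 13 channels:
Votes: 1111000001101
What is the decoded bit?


Ones: 7 out of 13
Threshold: 7

1 (7/13 voted 1)


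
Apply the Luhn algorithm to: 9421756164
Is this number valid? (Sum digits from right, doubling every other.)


Luhn sum = 39
39 mod 10 = 9

Invalid (Luhn sum mod 10 = 9)


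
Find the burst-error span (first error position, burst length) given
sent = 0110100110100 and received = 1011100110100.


XOR: 1101000000000

Burst at position 0, length 4


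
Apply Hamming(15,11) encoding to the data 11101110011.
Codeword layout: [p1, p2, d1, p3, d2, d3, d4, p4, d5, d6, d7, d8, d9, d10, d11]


Parity bits: p1=1, p2=0, p3=0, p4=1

101011011110011


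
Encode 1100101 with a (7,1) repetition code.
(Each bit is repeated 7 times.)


Each bit -> 7 copies

1111111111111100000000000000111111100000001111111


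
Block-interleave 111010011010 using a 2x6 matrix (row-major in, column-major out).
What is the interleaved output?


Matrix:
  111010
  011010
Read columns: 101111001100

101111001100


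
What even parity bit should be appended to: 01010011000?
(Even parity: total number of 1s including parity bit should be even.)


Number of 1s in data: 4
Parity bit: 0

0


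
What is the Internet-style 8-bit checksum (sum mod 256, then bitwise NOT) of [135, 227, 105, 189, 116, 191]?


Sum = 963 mod 256 = 195
Complement = 60

60


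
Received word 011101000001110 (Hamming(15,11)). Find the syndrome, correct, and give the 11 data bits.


Syndrome = 12: error at position 12

Data: 10100000110 (corrected bit 12)


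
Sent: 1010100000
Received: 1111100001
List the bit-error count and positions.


XOR: 0101000001

3 error(s) at position(s): 1, 3, 9


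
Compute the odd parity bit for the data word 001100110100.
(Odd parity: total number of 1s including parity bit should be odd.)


Number of 1s in data: 5
Parity bit: 0

0


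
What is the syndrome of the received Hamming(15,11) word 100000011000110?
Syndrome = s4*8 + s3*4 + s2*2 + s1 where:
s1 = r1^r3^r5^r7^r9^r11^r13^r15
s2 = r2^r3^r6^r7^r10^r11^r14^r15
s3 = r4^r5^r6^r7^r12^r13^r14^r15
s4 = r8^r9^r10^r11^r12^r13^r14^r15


s1=1, s2=1, s3=0, s4=0

Syndrome = 3 (error at position 3)


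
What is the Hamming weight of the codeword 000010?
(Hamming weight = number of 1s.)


Counting 1s in 000010

1


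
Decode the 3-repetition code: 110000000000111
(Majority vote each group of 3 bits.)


Groups: 110, 000, 000, 000, 111
Majority votes: 10001

10001


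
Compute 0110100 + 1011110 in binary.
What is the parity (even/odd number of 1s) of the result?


0110100 = 52
1011110 = 94
Sum = 146 = 10010010
1s count = 3

odd parity (3 ones in 10010010)


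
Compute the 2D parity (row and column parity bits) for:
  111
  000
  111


Row parities: 101
Column parities: 000

Row P: 101, Col P: 000, Corner: 0


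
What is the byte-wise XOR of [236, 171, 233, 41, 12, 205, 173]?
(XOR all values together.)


XOR chain: 236 ^ 171 ^ 233 ^ 41 ^ 12 ^ 205 ^ 173 = 235

235


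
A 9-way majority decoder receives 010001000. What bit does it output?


Ones: 2 out of 9
Threshold: 5

0 (2/9 voted 1)


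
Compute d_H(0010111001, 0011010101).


XOR: 0001101100
Count of 1s: 4

4


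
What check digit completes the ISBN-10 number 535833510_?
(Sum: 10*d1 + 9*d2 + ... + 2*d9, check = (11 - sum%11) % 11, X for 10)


Weighted sum: 229
229 mod 11 = 9

Check digit: 2


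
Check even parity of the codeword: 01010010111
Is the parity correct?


Number of 1s: 6

Yes, parity is correct (6 ones)


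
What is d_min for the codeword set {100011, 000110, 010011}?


Comparing all pairs, minimum distance: 2
Can detect 1 errors, correct 0 errors

2


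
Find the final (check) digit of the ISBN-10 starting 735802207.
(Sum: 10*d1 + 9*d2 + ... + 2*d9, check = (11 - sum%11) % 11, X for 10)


Weighted sum: 225
225 mod 11 = 5

Check digit: 6


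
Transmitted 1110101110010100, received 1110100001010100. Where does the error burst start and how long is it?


XOR: 0000001111000000

Burst at position 6, length 4


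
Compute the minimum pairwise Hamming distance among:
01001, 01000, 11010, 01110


Comparing all pairs, minimum distance: 1
Can detect 0 errors, correct 0 errors

1


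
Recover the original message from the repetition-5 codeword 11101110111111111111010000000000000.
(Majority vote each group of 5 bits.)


Groups: 11101, 11011, 11111, 11111, 01000, 00000, 00000
Majority votes: 1111000

1111000


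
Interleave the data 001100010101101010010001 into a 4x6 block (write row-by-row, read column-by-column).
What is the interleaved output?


Matrix:
  001100
  010101
  101010
  010001
Read columns: 001001011010110000100101

001001011010110000100101


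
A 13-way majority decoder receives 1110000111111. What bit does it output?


Ones: 9 out of 13
Threshold: 7

1 (9/13 voted 1)


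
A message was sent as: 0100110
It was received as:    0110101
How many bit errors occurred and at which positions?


XOR: 0010011

3 error(s) at position(s): 2, 5, 6


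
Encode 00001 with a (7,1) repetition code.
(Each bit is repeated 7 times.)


Each bit -> 7 copies

00000000000000000000000000001111111


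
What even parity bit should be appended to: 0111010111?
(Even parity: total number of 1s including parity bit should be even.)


Number of 1s in data: 7
Parity bit: 1

1


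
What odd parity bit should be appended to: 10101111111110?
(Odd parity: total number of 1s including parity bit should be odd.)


Number of 1s in data: 11
Parity bit: 0

0


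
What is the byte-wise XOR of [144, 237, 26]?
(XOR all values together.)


XOR chain: 144 ^ 237 ^ 26 = 103

103


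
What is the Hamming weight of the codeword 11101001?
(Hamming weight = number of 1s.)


Counting 1s in 11101001

5


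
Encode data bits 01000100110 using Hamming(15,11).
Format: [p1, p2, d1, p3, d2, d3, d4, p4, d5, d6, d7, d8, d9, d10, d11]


Parity bits: p1=0, p2=0, p3=1, p4=1

000110010100110


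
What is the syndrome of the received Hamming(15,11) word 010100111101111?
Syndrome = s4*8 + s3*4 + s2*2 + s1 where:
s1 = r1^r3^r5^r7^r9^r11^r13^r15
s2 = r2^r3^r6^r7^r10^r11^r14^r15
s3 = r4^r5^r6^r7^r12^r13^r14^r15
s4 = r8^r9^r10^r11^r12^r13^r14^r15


s1=0, s2=1, s3=0, s4=1

Syndrome = 10 (error at position 10)


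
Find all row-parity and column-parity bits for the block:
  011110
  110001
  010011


Row parities: 011
Column parities: 111100

Row P: 011, Col P: 111100, Corner: 0


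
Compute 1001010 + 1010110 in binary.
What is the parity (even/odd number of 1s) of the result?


1001010 = 74
1010110 = 86
Sum = 160 = 10100000
1s count = 2

even parity (2 ones in 10100000)


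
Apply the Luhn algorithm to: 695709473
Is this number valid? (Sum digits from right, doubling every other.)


Luhn sum = 46
46 mod 10 = 6

Invalid (Luhn sum mod 10 = 6)


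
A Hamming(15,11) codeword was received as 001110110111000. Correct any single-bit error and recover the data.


Syndrome = 0: no error detected

Data: 11010111000 (no errors)


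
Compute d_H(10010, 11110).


XOR: 01100
Count of 1s: 2

2


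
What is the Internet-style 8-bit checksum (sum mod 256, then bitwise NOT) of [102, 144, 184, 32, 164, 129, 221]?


Sum = 976 mod 256 = 208
Complement = 47

47


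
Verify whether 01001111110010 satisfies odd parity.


Number of 1s: 8

No, parity error (8 ones)


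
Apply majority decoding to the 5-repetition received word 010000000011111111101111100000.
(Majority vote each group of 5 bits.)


Groups: 01000, 00000, 11111, 11110, 11111, 00000
Majority votes: 001110

001110


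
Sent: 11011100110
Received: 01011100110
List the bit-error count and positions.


XOR: 10000000000

1 error(s) at position(s): 0


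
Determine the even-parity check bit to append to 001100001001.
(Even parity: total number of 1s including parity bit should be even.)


Number of 1s in data: 4
Parity bit: 0

0


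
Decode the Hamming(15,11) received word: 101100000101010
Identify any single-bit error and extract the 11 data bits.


Syndrome = 14: error at position 14

Data: 10000101000 (corrected bit 14)


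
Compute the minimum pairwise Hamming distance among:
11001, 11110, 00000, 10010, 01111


Comparing all pairs, minimum distance: 2
Can detect 1 errors, correct 0 errors

2


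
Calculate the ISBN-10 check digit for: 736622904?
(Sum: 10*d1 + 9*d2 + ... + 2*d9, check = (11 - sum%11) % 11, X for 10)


Weighted sum: 253
253 mod 11 = 0

Check digit: 0


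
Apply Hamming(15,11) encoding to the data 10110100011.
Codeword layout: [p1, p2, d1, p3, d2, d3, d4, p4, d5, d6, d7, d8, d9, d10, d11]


Parity bits: p1=1, p2=0, p3=0, p4=1

101001110100011


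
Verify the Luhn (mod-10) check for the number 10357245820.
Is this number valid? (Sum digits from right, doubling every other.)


Luhn sum = 33
33 mod 10 = 3

Invalid (Luhn sum mod 10 = 3)


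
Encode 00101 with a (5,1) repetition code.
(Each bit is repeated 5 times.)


Each bit -> 5 copies

0000000000111110000011111


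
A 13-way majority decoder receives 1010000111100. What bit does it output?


Ones: 6 out of 13
Threshold: 7

0 (6/13 voted 1)


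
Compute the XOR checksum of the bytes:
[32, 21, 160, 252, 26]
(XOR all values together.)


XOR chain: 32 ^ 21 ^ 160 ^ 252 ^ 26 = 115

115


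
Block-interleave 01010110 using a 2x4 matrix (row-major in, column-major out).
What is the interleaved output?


Matrix:
  0101
  0110
Read columns: 00110110

00110110


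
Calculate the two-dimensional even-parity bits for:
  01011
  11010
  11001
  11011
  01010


Row parities: 11100
Column parities: 11001

Row P: 11100, Col P: 11001, Corner: 1


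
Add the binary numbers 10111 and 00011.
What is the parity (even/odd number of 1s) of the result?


10111 = 23
00011 = 3
Sum = 26 = 11010
1s count = 3

odd parity (3 ones in 11010)


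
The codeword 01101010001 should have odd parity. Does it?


Number of 1s: 5

Yes, parity is correct (5 ones)


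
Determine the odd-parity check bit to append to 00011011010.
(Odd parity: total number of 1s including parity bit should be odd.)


Number of 1s in data: 5
Parity bit: 0

0


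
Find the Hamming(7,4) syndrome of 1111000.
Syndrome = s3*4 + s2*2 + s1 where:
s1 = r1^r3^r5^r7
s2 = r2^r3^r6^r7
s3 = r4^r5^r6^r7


s1=0, s2=0, s3=1

Syndrome = 4 (error at position 4)


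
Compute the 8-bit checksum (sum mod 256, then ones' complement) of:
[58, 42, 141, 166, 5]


Sum = 412 mod 256 = 156
Complement = 99

99


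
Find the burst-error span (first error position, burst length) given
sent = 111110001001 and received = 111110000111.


XOR: 000000001110

Burst at position 8, length 3


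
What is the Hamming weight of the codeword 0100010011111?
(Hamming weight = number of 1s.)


Counting 1s in 0100010011111

7


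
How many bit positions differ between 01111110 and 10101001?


XOR: 11010111
Count of 1s: 6

6


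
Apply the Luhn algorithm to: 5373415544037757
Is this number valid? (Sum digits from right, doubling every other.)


Luhn sum = 62
62 mod 10 = 2

Invalid (Luhn sum mod 10 = 2)


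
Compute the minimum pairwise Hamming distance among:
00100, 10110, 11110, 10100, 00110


Comparing all pairs, minimum distance: 1
Can detect 0 errors, correct 0 errors

1


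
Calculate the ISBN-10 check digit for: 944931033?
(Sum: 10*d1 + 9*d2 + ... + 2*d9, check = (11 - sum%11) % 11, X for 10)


Weighted sum: 259
259 mod 11 = 6

Check digit: 5


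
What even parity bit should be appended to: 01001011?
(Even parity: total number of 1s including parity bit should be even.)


Number of 1s in data: 4
Parity bit: 0

0


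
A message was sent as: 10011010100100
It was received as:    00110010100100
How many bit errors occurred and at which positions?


XOR: 10101000000000

3 error(s) at position(s): 0, 2, 4


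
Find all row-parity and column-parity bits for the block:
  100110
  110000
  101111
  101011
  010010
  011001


Row parities: 101001
Column parities: 011001

Row P: 101001, Col P: 011001, Corner: 1


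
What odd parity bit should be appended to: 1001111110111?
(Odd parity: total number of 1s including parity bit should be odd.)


Number of 1s in data: 10
Parity bit: 1

1


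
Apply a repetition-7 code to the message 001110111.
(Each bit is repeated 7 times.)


Each bit -> 7 copies

000000000000001111111111111111111110000000111111111111111111111


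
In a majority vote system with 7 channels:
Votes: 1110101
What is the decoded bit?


Ones: 5 out of 7
Threshold: 4

1 (5/7 voted 1)


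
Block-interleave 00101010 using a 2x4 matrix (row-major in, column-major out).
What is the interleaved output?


Matrix:
  0010
  1010
Read columns: 01001100

01001100


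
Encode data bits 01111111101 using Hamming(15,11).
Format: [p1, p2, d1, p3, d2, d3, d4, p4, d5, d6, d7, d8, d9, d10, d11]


Parity bits: p1=0, p2=1, p3=0, p4=0

010011101111101


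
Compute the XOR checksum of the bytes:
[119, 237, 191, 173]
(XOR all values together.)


XOR chain: 119 ^ 237 ^ 191 ^ 173 = 136

136


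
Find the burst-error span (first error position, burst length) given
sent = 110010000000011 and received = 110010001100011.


XOR: 000000001100000

Burst at position 8, length 2


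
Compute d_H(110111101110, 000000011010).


XOR: 110111110100
Count of 1s: 8

8


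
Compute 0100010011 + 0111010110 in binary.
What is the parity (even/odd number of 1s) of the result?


0100010011 = 275
0111010110 = 470
Sum = 745 = 1011101001
1s count = 6

even parity (6 ones in 1011101001)


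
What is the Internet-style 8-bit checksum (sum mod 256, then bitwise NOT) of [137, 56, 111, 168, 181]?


Sum = 653 mod 256 = 141
Complement = 114

114


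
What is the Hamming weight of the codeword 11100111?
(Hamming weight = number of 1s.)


Counting 1s in 11100111

6


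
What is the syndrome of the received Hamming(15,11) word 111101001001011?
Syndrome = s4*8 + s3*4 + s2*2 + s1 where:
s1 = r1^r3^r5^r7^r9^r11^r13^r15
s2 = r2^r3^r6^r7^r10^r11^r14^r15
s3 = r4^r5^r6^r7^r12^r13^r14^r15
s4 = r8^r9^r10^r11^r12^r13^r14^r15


s1=0, s2=1, s3=1, s4=0

Syndrome = 6 (error at position 6)


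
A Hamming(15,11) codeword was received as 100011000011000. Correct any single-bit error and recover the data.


Syndrome = 5: error at position 5

Data: 00100011000 (corrected bit 5)


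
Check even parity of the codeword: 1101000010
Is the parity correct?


Number of 1s: 4

Yes, parity is correct (4 ones)


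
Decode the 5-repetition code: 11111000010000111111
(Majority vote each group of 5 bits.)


Groups: 11111, 00001, 00001, 11111
Majority votes: 1001

1001


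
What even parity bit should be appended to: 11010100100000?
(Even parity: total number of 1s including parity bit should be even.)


Number of 1s in data: 5
Parity bit: 1

1


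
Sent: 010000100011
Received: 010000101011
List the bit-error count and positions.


XOR: 000000001000

1 error(s) at position(s): 8


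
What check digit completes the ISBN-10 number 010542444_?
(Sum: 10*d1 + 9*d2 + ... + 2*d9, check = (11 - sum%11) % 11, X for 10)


Weighted sum: 114
114 mod 11 = 4

Check digit: 7


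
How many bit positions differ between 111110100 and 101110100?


XOR: 010000000
Count of 1s: 1

1


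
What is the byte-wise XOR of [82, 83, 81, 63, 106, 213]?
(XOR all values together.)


XOR chain: 82 ^ 83 ^ 81 ^ 63 ^ 106 ^ 213 = 208

208


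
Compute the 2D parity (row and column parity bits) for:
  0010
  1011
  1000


Row parities: 111
Column parities: 0001

Row P: 111, Col P: 0001, Corner: 1


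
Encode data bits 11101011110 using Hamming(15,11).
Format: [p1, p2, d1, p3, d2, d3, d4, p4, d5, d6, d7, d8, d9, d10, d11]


Parity bits: p1=1, p2=0, p3=1, p4=1

101111011011110


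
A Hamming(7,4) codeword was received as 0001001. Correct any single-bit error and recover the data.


Syndrome = 3: error at position 3

Data: 1001 (corrected bit 3)


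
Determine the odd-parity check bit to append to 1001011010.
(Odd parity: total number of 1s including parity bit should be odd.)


Number of 1s in data: 5
Parity bit: 0

0


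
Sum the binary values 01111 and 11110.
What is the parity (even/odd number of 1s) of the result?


01111 = 15
11110 = 30
Sum = 45 = 101101
1s count = 4

even parity (4 ones in 101101)


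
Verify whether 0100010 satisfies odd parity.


Number of 1s: 2

No, parity error (2 ones)


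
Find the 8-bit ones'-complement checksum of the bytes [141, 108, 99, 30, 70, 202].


Sum = 650 mod 256 = 138
Complement = 117

117


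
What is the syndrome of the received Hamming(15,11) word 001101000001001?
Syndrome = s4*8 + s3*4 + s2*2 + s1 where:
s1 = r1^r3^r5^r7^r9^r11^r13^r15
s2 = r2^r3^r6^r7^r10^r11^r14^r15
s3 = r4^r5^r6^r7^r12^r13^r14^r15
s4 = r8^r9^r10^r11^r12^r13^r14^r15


s1=0, s2=1, s3=0, s4=0

Syndrome = 2 (error at position 2)


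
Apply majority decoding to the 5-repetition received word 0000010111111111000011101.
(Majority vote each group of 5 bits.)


Groups: 00000, 10111, 11111, 10000, 11101
Majority votes: 01101

01101


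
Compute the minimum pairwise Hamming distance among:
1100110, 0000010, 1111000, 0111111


Comparing all pairs, minimum distance: 3
Can detect 2 errors, correct 1 errors

3


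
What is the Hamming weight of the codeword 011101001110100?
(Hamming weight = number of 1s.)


Counting 1s in 011101001110100

8


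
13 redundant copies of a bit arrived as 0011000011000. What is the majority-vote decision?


Ones: 4 out of 13
Threshold: 7

0 (4/13 voted 1)


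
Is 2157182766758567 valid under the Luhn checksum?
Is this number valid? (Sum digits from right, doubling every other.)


Luhn sum = 75
75 mod 10 = 5

Invalid (Luhn sum mod 10 = 5)


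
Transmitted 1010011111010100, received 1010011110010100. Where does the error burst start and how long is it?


XOR: 0000000001000000

Burst at position 9, length 1


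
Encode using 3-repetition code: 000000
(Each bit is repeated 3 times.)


Each bit -> 3 copies

000000000000000000


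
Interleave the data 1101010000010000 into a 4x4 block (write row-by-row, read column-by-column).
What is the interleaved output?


Matrix:
  1101
  0100
  0001
  0000
Read columns: 1000110000001010

1000110000001010


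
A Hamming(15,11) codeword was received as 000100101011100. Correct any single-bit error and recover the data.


Syndrome = 0: no error detected

Data: 00011011100 (no errors)
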